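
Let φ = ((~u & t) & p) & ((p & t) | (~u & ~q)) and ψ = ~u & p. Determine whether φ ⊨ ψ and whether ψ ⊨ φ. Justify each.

Only the forward implication holds.

[⇒] Assume the antecedent. If q is true, the antecedent forces (q = T, u = F, p = T, t = T), and ~u & p holds there. If q is false, the antecedent forces (q = F, u = F, p = T, t = T), and ~u & p holds there. Either way ~u & p holds.

[⇐] This fails. Under q = F, u = F, p = T, t = F, the left side is false but the right side is true.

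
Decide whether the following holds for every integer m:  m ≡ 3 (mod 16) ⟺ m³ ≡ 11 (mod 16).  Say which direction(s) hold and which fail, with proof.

Equivalent; both directions hold.

(⇒) Suppose m ≡ 3 (mod 16). Write m = 16j + 3. Then (16j + 3)³ = 4096j³ + 2304j² + 432j + 27 = 16(256j³ + 144j² + 27j + 1) + 11, so m³ ≡ 11 (mod 16).

(⇐) Conversely, suppose m³ ≡ 11 (mod 16). The only residue r in {0, …, 15} with r³ ≡ 11 (mod 16) is r = 3, so m ≡ 3 (mod 16).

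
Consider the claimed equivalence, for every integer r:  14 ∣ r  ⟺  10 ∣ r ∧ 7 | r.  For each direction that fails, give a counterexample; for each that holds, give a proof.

The forward direction fails; the converse holds.

Forward direction. This fails: take r = 14. Certainly 14 ∣ 14, but 10 ∤ 14.

Converse. Suppose 10 ∣ r and 7 ∣ r. Any common multiple of 10 and 7 is a multiple of their lcm; here gcd(10, 7) = 1, so lcm(10, 7) = 10·7 = 70, so 70 ∣ r. Since 14 ∣ 70, it follows that 14 ∣ r.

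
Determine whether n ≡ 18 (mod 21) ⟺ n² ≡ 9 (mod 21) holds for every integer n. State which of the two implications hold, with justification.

Forward direction. Suppose n ≡ 18 (mod 21). Write n = 21j + 18. Then (21j + 18)² = 441j² + 756j + 324 = 21(21j² + 36j + 15) + 9, so n² ≡ 9 (mod 21).

Converse. This fails: take n = 3. Then 3² = 9 ≡ 9 (mod 21), yet 3 ≡ 3 (mod 21), not 18.

Only the forward implication holds.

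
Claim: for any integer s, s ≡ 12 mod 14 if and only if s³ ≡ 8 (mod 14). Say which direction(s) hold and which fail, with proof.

(→) This fails: take s = 12. Then 12 ≡ 12 (mod 14), but 12³ = 1728 ≡ 6 (mod 14), not 8.

(←) This fails: take s = 2. Then 2³ = 8 ≡ 8 (mod 14), yet 2 ≡ 2 (mod 14), not 12.

(⇒) fails and (⇐) fails.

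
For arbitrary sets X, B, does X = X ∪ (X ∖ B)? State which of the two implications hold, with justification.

The two sets are equal.

(⊆) Let x ∈ X. Then either x ∈ X and x ∉ B; or x ∈ X ∩ B. In each case x ∈ X ∪ (X ∖ B), so X ⊆ X ∪ (X ∖ B).

(⊇) Let x ∈ X ∪ (X ∖ B). Then either x ∈ X and x ∉ B; or x ∈ X ∩ B. In each case x ∈ X, so X ∪ (X ∖ B) ⊆ X.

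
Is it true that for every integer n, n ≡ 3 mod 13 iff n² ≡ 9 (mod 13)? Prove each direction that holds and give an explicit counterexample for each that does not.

Only the forward direction holds.

(⇒) Suppose n ≡ 3 mod 13. Write n = 13j + 3. Then (13j + 3)² = 169j² + 78j + 9 = 13(13j² + 6j) + 9, so n² ≡ 9 (mod 13).

(⇐) This fails: take n = 10. Then 10² = 100 ≡ 9 (mod 13), yet 10 ≡ 10 (mod 13), not 3.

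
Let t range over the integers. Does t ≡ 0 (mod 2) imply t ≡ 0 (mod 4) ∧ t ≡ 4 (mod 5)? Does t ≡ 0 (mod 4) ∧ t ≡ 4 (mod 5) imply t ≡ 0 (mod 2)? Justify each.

Forward direction. This fails: t = 0 gives 0 ≡ 0 (mod 2) but 0 ≡ 0 (mod 5), so the conjunction on the right does not hold.

Converse. If t ≡ 0 (mod 4) and t ≡ 4 (mod 5), then by the Chinese remainder theorem t ≡ 4 (mod 20). Since 4 ≡ 0 (mod 2) and 2 ∣ 20, we get t ≡ 0 (mod 2).

The forward direction fails; the converse holds.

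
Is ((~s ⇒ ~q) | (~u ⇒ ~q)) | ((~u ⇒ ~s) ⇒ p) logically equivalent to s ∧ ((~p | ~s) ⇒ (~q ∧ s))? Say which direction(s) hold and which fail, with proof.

[⇒] This fails. Under p = F, q = F, u = F, s = F, the left side is true but the right side is false.

[⇐] Assume the antecedent. If p is true, the consequent reduces to true regardless of the other variables. If p is false, the antecedent forces (p = F, q = F, u = F, s = T) or (p = F, q = F, u = T, s = T), and the consequent holds there. Either way the consequent holds.

Only the reverse direction holds.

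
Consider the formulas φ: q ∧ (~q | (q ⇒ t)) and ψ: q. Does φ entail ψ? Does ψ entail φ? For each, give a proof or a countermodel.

(⇒) holds; (⇐) fails.

[⇒] Assume the antecedent. If q is true, q reduces to true regardless of the other variables. If q is false, the antecedent cannot hold. Either way q holds.

[⇐] This fails. Under q = T, t = F, the left side is false but the right side is true.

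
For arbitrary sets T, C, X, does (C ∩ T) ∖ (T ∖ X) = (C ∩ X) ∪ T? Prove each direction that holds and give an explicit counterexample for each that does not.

Only the forward inclusion holds.

Forward inclusion. Let x ∈ (C ∩ T) ∖ (T ∖ X). Then x ∈ T ∩ C ∩ X, from which x ∈ (C ∩ X) ∪ T.

Reverse inclusion. This inclusion fails. Take T = {1}, C = ∅, X = ∅; then 1 ∈ (C ∩ X) ∪ T but 1 ∉ (C ∩ T) ∖ (T ∖ X).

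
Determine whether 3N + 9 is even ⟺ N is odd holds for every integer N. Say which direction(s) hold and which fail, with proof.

(→) Suppose 3N + 9 is even. Since 3 is odd, 3N and N have the same parity, so 3N + 9 ≡ N + 9 (mod 2). As 9 is odd, 3N + 9 is even exactly when N is odd. Thus N is odd.

(←) Conversely, suppose N is odd; write N = 2j + 1. Then 3N + 9 = 3·(2j + 1) + 9 = 2·3j + 12, which is even.

Both implications hold.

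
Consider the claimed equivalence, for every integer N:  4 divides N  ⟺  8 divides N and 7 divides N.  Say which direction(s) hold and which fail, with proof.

Not equivalent: only (⇐) holds.

(→) This fails: take N = 4. Certainly 4 ∣ 4, but 8 ∤ 4.

(←) Suppose 8 ∣ N and 7 ∣ N. Any common multiple of 8 and 7 is a multiple of their lcm; here gcd(8, 7) = 1, so lcm(8, 7) = 8·7 = 56, so 56 ∣ N. Since 4 ∣ 56, it follows that 4 ∣ N.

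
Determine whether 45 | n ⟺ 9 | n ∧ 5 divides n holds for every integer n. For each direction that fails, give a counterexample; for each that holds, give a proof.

Both directions hold.

(⟹) If 45 ∣ n, write n = 45q. Since 45 = 5·9, n = 9·(5q), so 9 ∣ n; and since 45 = 9·5, n = 5·(9q), so 5 ∣ n.

(⟸) Suppose 9 ∣ n and 5 ∣ n. Any common multiple of 9 and 5 is a multiple of their lcm; here gcd(9, 5) = 1, so lcm(9, 5) = 9·5 = 45, so 45 ∣ n.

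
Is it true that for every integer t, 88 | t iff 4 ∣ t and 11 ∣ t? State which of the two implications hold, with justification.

Not equivalent: only (⇒) holds.

(⟸) This fails: take t = 44. Both 4 ∣ 44 and 11 ∣ 44, yet 44 is not a multiple of 88 (since 44 = 0·88 + 44), so 88 ∤ 44.

(⟹) If 88 ∣ t, write t = 88q. Since 88 = 22·4, t = 4·(22q), so 4 ∣ t; and since 88 = 8·11, t = 11·(8q), so 11 ∣ t.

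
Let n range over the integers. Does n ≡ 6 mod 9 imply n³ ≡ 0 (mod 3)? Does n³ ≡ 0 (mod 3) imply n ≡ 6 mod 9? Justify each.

Only the forward direction holds.

(⇐) This fails: take n = 0. Then 0³ = 0 ≡ 0 (mod 3), yet 0 ≡ 0 (mod 9), not 6.

(⇒) Suppose n ≡ 6 (mod 9). Then n³ ≡ 6³ = 216 (mod 9), and since 3 ∣ 9, also n³ ≡ 0 (mod 3).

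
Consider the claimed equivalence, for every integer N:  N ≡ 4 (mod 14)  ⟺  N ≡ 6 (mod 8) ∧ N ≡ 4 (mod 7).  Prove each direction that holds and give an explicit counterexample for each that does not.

Not equivalent: only (⇐) holds.

(⇒) This fails: N = 32 gives 32 ≡ 4 (mod 14) but 32 ≡ 0 (mod 8), so the conjunction on the right does not hold.

(⇐) Conversely, if N ≡ 6 (mod 8) and N ≡ 4 (mod 7), then by the Chinese remainder theorem N ≡ 46 (mod 56). Since 46 ≡ 4 (mod 14) and 14 ∣ 56, we get N ≡ 4 (mod 14).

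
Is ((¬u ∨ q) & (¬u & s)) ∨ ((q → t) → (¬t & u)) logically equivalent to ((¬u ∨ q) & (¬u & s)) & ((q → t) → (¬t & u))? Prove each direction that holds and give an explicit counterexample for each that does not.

(⇒) fails; (⇐) holds.

(⟹) This fails. Under q = T, t = F, u = F, s = F, the left side is true but the right side is false.

(⟸) Assume the antecedent. If q is true, the antecedent forces (q = T, t = F, u = F, s = T), and the consequent holds there. If q is false, the antecedent cannot hold. Either way the consequent holds.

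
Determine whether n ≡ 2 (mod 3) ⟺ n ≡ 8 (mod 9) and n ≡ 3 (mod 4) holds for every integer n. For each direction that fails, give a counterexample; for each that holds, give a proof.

[⇐] If n ≡ 8 (mod 9) and n ≡ 3 (mod 4), then by the Chinese remainder theorem n ≡ 35 (mod 36). Since 35 ≡ 2 (mod 3) and 3 ∣ 36, we get n ≡ 2 (mod 3).

[⇒] This fails: n = 32 gives 32 ≡ 2 (mod 3) but 32 ≡ 5 (mod 9), so the conjunction on the right does not hold.

(⇒) fails; (⇐) holds.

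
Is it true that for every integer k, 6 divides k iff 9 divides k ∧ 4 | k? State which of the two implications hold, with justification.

Only the converse holds.

[⇒] This fails: take k = 6. Certainly 6 ∣ 6, but 9 ∤ 6.

[⇐] Suppose 9 ∣ k and 4 ∣ k. Any common multiple of 9 and 4 is a multiple of their lcm; here gcd(9, 4) = 1, so lcm(9, 4) = 9·4 = 36, so 36 ∣ k. Since 6 ∣ 36, it follows that 6 ∣ k.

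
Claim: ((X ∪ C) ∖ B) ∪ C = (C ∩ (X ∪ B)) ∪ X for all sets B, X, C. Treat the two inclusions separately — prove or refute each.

(⊆) fails and (⊇) fails.

(⟹) This inclusion fails. Take B = ∅, X = ∅, C = {1}; then 1 ∈ ((X ∪ C) ∖ B) ∪ C but 1 ∉ (C ∩ (X ∪ B)) ∪ X.

(⟸) This inclusion fails. Take B = {1}, X = {1}, C = ∅; then 1 ∈ (C ∩ (X ∪ B)) ∪ X but 1 ∉ ((X ∪ C) ∖ B) ∪ C.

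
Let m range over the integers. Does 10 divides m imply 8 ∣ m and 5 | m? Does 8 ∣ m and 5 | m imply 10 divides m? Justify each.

Forward direction. This fails: take m = 10. Certainly 10 ∣ 10, but 8 ∤ 10.

Converse. Suppose 8 ∣ m and 5 ∣ m. Any common multiple of 8 and 5 is a multiple of their lcm; here gcd(8, 5) = 1, so lcm(8, 5) = 8·5 = 40, so 40 ∣ m. Since 10 ∣ 40, it follows that 10 ∣ m.

Only the reverse direction holds.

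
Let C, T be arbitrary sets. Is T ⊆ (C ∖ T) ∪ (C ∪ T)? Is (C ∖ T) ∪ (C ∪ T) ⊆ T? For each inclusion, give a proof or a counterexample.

Only the forward inclusion holds.

Forward inclusion. Let x ∈ T. Then either x ∈ T and x ∉ C; or x ∈ C ∩ T. In each case x ∈ (C ∖ T) ∪ (C ∪ T), so T ⊆ (C ∖ T) ∪ (C ∪ T).

Reverse inclusion. This inclusion fails. Take C = {1}, T = ∅; then 1 ∈ (C ∖ T) ∪ (C ∪ T) but 1 ∉ T.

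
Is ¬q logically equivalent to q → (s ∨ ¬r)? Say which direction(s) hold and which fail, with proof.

The forward direction holds; the converse fails.

(⇒) Assume the antecedent. If q is true, the antecedent cannot hold. If q is false, q → (s ∨ ¬r) reduces to true regardless of the other variables. Either way q → (s ∨ ¬r) holds.

(⇐) This fails. Under q = T, r = F, s = F, the left side is false but the right side is true.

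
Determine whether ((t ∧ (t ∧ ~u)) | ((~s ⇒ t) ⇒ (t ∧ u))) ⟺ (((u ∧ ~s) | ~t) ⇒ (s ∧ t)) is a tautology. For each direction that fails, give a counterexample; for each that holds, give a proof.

[⇒] This fails. Under u = F, t = F, s = F, the left side is true but the right side is false.

[⇐] Assume the antecedent. If u is true, the antecedent forces (u = T, t = T, s = T), and the consequent holds there. If u is false, the antecedent forces (u = F, t = T, s = F) or (u = F, t = T, s = T), and the consequent holds there. Either way the consequent holds.

The forward direction fails; the converse holds.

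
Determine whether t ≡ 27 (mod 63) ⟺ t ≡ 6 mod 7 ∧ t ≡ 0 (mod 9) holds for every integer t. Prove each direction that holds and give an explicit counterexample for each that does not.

Equivalent; both directions hold.

(⇒) Suppose t ≡ 27 (mod 63); write t = 63j + 27. Since 7 ∣ 63, reducing mod 7 gives t ≡ 27 ≡ 6 (mod 7); since 9 ∣ 63, reducing mod 9 gives t ≡ 27 ≡ 0 (mod 9).

(⇐) Conversely, if t ≡ 6 (mod 7) and t ≡ 0 (mod 9), then by the Chinese remainder theorem t ≡ 27 (mod 63). This is exactly t ≡ 27 (mod 63).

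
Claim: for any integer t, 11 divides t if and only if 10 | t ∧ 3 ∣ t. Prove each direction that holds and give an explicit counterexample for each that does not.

Neither implication holds.

(→) This fails: take t = 11. Certainly 11 ∣ 11, but 10 ∤ 11.

(←) This fails: take t = 30. Both 10 ∣ 30 and 3 ∣ 30, yet 30 is not a multiple of 11 (since 30 = 2·11 + 8), so 11 ∤ 30.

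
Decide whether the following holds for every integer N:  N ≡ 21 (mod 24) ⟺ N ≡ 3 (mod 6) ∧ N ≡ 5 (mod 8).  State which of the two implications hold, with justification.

(⇐) If N ≡ 3 (mod 6) and N ≡ 5 (mod 8), then by the Chinese remainder theorem N ≡ 21 (mod 24). This is exactly N ≡ 21 (mod 24).

(⇒) Suppose N ≡ 21 (mod 24); write N = 24j + 21. Since 6 ∣ 24, reducing mod 6 gives N ≡ 21 ≡ 3 (mod 6); since 8 ∣ 24, reducing mod 8 gives N ≡ 21 ≡ 5 (mod 8).

Equivalent; both directions hold.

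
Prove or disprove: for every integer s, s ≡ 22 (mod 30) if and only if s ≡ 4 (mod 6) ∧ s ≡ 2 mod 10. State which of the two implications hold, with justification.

Forward direction. Suppose s ≡ 22 (mod 30); write s = 30j + 22. Since 6 ∣ 30, reducing mod 6 gives s ≡ 22 ≡ 4 (mod 6); since 10 ∣ 30, reducing mod 10 gives s ≡ 22 ≡ 2 (mod 10).

Converse. If s ≡ 4 (mod 6) and s ≡ 2 (mod 10), then by the Chinese remainder theorem s ≡ 22 (mod 30). This is exactly s ≡ 22 (mod 30).

Both directions hold.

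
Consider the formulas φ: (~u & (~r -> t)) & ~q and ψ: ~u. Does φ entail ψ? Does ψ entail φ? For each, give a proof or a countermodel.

The forward direction holds; the converse fails.

(←) This fails. Under u = F, t = F, r = F, q = F, the left side is false but the right side is true.

(→) Assume the antecedent. If u is true, the antecedent cannot hold. If u is false, ~u reduces to true regardless of the other variables. Either way ~u holds.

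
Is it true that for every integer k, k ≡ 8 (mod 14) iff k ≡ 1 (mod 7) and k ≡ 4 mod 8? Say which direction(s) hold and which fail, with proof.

(⇒) fails; (⇐) holds.

(⟹) This fails: k = 8 gives 8 ≡ 8 (mod 14) but 8 ≡ 0 (mod 8), so the conjunction on the right does not hold.

(⟸) Conversely, if k ≡ 1 (mod 7) and k ≡ 4 (mod 8), then by the Chinese remainder theorem k ≡ 36 (mod 56). Since 36 ≡ 8 (mod 14) and 14 ∣ 56, we get k ≡ 8 (mod 14).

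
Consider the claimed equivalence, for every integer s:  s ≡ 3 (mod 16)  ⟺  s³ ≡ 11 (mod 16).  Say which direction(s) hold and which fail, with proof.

[⇒] Suppose s ≡ 3 (mod 16). Write s = 16j + 3. Then (16j + 3)³ = 4096j³ + 2304j² + 432j + 27 = 16(256j³ + 144j² + 27j + 1) + 11, so s³ ≡ 11 (mod 16).

[⇐] Conversely, suppose s³ ≡ 11 (mod 16). The only residue r in {0, …, 15} with r³ ≡ 11 (mod 16) is r = 3, so s ≡ 3 (mod 16).

Both implications hold.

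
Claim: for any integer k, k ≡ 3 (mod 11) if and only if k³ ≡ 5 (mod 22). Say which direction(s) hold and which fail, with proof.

Forward direction. This fails: take k = 14. Then 14 ≡ 3 (mod 11), but 14³ = 2744 ≡ 16 (mod 22), not 5.

Converse. The residues r modulo 22 with r³ ≡ 5 (mod 22) are exactly {3}, and each is ≡ 3 (mod 11).

The forward direction fails; the converse holds.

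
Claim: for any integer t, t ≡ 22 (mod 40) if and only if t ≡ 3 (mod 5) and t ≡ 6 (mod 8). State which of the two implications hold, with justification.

Forward direction. This fails: t = 22 gives 22 ≡ 22 (mod 40) but 22 ≡ 2 (mod 5), so the conjunction on the right does not hold.

Converse. This fails: t = 38 satisfies both congruences on the right (38 ≡ 3 mod 5 and 38 ≡ 6 mod 8) yet 38 ≡ 38 (mod 40), not 22.

(⇒) fails and (⇐) fails.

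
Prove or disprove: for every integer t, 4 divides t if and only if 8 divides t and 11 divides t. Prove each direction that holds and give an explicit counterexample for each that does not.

(⟸) Suppose 8 ∣ t and 11 ∣ t. Any common multiple of 8 and 11 is a multiple of their lcm; here gcd(8, 11) = 1, so lcm(8, 11) = 8·11 = 88, so 88 ∣ t. Since 4 ∣ 88, it follows that 4 ∣ t.

(⟹) This fails: take t = 4. Certainly 4 ∣ 4, but 8 ∤ 4.

Only the reverse direction holds.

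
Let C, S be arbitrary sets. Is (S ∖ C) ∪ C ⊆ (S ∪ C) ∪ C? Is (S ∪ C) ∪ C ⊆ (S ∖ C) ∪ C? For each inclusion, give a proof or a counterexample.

Both inclusions hold; the sets are equal.

(⟹) Let x ∈ (S ∖ C) ∪ C. Then either x ∈ C and x ∉ S; or x ∈ S and x ∉ C; or x ∈ C ∩ S. In each case x ∈ (S ∪ C) ∪ C, so (S ∖ C) ∪ C ⊆ (S ∪ C) ∪ C.

(⟸) Let x ∈ (S ∪ C) ∪ C. Then either x ∈ C and x ∉ S; or x ∈ S and x ∉ C; or x ∈ C ∩ S. In each case x ∈ (S ∖ C) ∪ C, so (S ∪ C) ∪ C ⊆ (S ∖ C) ∪ C.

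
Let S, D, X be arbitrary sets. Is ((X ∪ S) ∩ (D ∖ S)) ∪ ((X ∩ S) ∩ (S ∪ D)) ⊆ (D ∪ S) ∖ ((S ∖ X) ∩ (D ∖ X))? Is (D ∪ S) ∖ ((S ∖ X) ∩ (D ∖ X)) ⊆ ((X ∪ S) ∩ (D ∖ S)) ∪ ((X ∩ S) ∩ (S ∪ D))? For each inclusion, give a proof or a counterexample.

The sets are not equal: only the forward inclusion holds.

(⊆) Let x ∈ ((X ∪ S) ∩ (D ∖ S)) ∪ ((X ∩ S) ∩ (S ∪ D)). Then either x ∈ S ∩ X and x ∉ D; or x ∈ D ∩ X and x ∉ S; or x ∈ S ∩ D ∩ X. In each case x ∈ (D ∪ S) ∖ ((S ∖ X) ∩ (D ∖ X)), so ((X ∪ S) ∩ (D ∖ S)) ∪ ((X ∩ S) ∩ (S ∪ D)) ⊆ (D ∪ S) ∖ ((S ∖ X) ∩ (D ∖ X)).

(⊇) This inclusion fails. Take S = {1}, D = ∅, X = ∅; then 1 ∈ (D ∪ S) ∖ ((S ∖ X) ∩ (D ∖ X)) but 1 ∉ ((X ∪ S) ∩ (D ∖ S)) ∪ ((X ∩ S) ∩ (S ∪ D)).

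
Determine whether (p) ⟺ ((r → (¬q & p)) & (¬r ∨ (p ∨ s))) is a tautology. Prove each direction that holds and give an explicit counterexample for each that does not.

[⇒] This fails. Under q = T, r = T, p = T, s = F, the left side is true but the right side is false.

[⇐] This fails. Under q = F, r = F, p = F, s = F, the left side is false but the right side is true.

(⇒) fails and (⇐) fails.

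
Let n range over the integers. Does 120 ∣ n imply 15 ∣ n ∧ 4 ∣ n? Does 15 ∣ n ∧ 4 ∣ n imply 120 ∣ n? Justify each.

(⟹) If 120 ∣ n, write n = 120q. Since 120 = 8·15, n = 15·(8q), so 15 ∣ n; and since 120 = 30·4, n = 4·(30q), so 4 ∣ n.

(⟸) This fails: take n = 60. Both 15 ∣ 60 and 4 ∣ 60, yet 60 is not a multiple of 120 (since 60 = 0·120 + 60), so 120 ∤ 60.

Only the forward direction holds.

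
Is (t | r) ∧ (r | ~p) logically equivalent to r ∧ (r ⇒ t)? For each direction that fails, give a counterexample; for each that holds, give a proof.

Only the reverse direction holds.

Forward direction. This fails. Under r = T, t = F, p = F, the left side is true but the right side is false.

Converse. Assume the antecedent. If r is true, (t | r) ∧ (r | ~p) reduces to true regardless of the other variables. If r is false, the antecedent cannot hold. Either way (t | r) ∧ (r | ~p) holds.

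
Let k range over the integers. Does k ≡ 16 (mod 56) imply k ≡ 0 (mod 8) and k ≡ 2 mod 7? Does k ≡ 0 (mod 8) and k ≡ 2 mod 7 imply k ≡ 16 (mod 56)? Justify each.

Forward direction. Suppose k ≡ 16 (mod 56); write k = 56j + 16. Since 8 ∣ 56, reducing mod 8 gives k ≡ 16 ≡ 0 (mod 8); since 7 ∣ 56, reducing mod 7 gives k ≡ 16 ≡ 2 (mod 7).

Converse. If k ≡ 0 (mod 8) and k ≡ 2 (mod 7), then by the Chinese remainder theorem k ≡ 16 (mod 56). This is exactly k ≡ 16 (mod 56).

Both directions hold.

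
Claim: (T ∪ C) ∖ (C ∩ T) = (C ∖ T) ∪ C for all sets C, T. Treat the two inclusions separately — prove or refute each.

Forward inclusion. This inclusion fails. Take C = ∅, T = {1}; then 1 ∈ (T ∪ C) ∖ (C ∩ T) but 1 ∉ (C ∖ T) ∪ C.

Reverse inclusion. This inclusion fails. Take C = {1}, T = {1}; then 1 ∈ (C ∖ T) ∪ C but 1 ∉ (T ∪ C) ∖ (C ∩ T).

(⊆) fails and (⊇) fails.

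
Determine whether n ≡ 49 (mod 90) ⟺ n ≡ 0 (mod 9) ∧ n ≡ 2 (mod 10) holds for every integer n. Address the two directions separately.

Neither direction holds.

[⇒] This fails: n = 49 gives 49 ≡ 49 (mod 90) but 49 ≡ 4 (mod 9), so the conjunction on the right does not hold.

[⇐] This fails: n = 72 satisfies both congruences on the right (72 ≡ 0 mod 9 and 72 ≡ 2 mod 10) yet 72 ≡ 72 (mod 90), not 49.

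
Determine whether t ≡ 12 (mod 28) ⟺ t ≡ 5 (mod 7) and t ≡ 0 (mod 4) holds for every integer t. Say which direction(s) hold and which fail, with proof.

Both directions hold.

[⇒] Suppose t ≡ 12 (mod 28); write t = 28j + 12. Since 7 ∣ 28, reducing mod 7 gives t ≡ 12 ≡ 5 (mod 7); since 4 ∣ 28, reducing mod 4 gives t ≡ 12 ≡ 0 (mod 4).

[⇐] Conversely, if t ≡ 5 (mod 7) and t ≡ 0 (mod 4), then by the Chinese remainder theorem t ≡ 12 (mod 28). This is exactly t ≡ 12 (mod 28).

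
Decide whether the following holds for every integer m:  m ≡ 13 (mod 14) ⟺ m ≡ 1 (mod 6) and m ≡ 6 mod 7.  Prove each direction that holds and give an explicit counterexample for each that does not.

The forward direction fails; the converse holds.

(⟸) If m ≡ 1 (mod 6) and m ≡ 6 (mod 7), then by the Chinese remainder theorem m ≡ 13 (mod 42). Since 13 ≡ 13 (mod 14) and 14 ∣ 42, we get m ≡ 13 (mod 14).

(⟹) This fails: m = 41 gives 41 ≡ 13 (mod 14) but 41 ≡ 5 (mod 6), so the conjunction on the right does not hold.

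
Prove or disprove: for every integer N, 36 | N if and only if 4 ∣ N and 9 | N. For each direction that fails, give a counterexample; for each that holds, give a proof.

[⇒] If 36 ∣ N, write N = 36q. Since 36 = 9·4, N = 4·(9q), so 4 ∣ N; and since 36 = 4·9, N = 9·(4q), so 9 ∣ N.

[⇐] Suppose 4 ∣ N and 9 ∣ N. Any common multiple of 4 and 9 is a multiple of their lcm; here gcd(4, 9) = 1, so lcm(4, 9) = 4·9 = 36, so 36 ∣ N.

The biconditional holds.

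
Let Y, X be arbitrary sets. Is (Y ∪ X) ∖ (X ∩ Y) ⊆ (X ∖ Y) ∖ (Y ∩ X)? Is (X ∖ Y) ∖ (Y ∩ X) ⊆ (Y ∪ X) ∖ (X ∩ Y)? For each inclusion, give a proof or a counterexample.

Only the reverse inclusion holds.

Reverse inclusion. Let x ∈ (X ∖ Y) ∖ (Y ∩ X). Then x ∈ X and x ∉ Y, from which x ∈ (Y ∪ X) ∖ (X ∩ Y).

Forward inclusion. This inclusion fails. Take Y = {1}, X = ∅; then 1 ∈ (Y ∪ X) ∖ (X ∩ Y) but 1 ∉ (X ∖ Y) ∖ (Y ∩ X).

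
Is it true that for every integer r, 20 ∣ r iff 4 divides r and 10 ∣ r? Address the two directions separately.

[⇒] If 20 ∣ r, write r = 20q. Since 20 = 5·4, r = 4·(5q), so 4 ∣ r; and since 20 = 2·10, r = 10·(2q), so 10 ∣ r.

[⇐] Suppose 4 ∣ r and 10 ∣ r. Any common multiple of 4 and 10 is a multiple of their lcm; here lcm(4, 10) = 4·10/gcd(4, 10) = 40/2 = 20, so 20 ∣ r.

The biconditional holds.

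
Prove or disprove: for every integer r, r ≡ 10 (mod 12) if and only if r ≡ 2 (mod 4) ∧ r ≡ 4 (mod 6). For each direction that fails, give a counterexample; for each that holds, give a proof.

Both directions hold; the statement is true.

(⇐) If r ≡ 2 (mod 4) and r ≡ 4 (mod 6), then by the Chinese remainder theorem r ≡ 10 (mod 12). This is exactly r ≡ 10 (mod 12).

(⇒) Suppose r ≡ 10 (mod 12); write r = 12j + 10. Since 4 ∣ 12, reducing mod 4 gives r ≡ 10 ≡ 2 (mod 4); since 6 ∣ 12, reducing mod 6 gives r ≡ 10 ≡ 4 (mod 6).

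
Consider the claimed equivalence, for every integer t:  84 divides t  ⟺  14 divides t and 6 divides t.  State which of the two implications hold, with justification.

Converse. This fails: take t = 42. Both 14 ∣ 42 and 6 ∣ 42, yet 42 is not a multiple of 84 (since 42 = 0·84 + 42), so 84 ∤ 42.

Forward direction. If 84 ∣ t, write t = 84q. Since 84 = 6·14, t = 14·(6q), so 14 ∣ t; and since 84 = 14·6, t = 6·(14q), so 6 ∣ t.

(⇒) holds; (⇐) fails.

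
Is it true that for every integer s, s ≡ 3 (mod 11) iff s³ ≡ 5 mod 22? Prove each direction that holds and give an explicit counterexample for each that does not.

(⇒) This fails: take s = 14. Then 14 ≡ 3 (mod 11), but 14³ = 2744 ≡ 16 (mod 22), not 5.

(⇐) Conversely, the residues r modulo 22 with r³ ≡ 5 (mod 22) are exactly {3}, and each is ≡ 3 (mod 11).

The forward direction fails; the converse holds.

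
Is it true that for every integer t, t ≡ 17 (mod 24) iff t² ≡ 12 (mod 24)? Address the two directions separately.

(⟹) This fails: take t = 17. Then 17 ≡ 17 (mod 24), but 17² = 289 ≡ 1 (mod 24), not 12.

(⟸) This fails: take t = 6. Then 6² = 36 ≡ 12 (mod 24), yet 6 ≡ 6 (mod 24), not 17.

Neither direction holds.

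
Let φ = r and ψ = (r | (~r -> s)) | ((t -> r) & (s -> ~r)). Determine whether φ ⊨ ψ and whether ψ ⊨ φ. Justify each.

The forward direction holds; the converse fails.

[⇐] This fails. Under s = F, r = F, t = F, the left side is false but the right side is true.

[⇒] Assume the antecedent. If s is true, the consequent reduces to true regardless of the other variables. If s is false, the antecedent forces (s = F, r = T, t = F) or (s = F, r = T, t = T), and the consequent holds there. Either way the consequent holds.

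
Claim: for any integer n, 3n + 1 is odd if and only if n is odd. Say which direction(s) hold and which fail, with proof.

Both directions fail.

(→) This fails: n = 4 gives 3n + 1 = 13, which is odd, but 4 is even, not odd.

(←) This also fails: n = 5 is odd, but 3n + 1 = 16 is even, not odd.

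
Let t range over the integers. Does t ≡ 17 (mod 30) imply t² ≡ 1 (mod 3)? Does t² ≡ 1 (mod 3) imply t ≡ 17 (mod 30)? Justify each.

Converse. This fails: take t = 1. Then 1² = 1 ≡ 1 (mod 3), yet 1 ≡ 1 (mod 30), not 17.

Forward direction. Suppose t ≡ 17 (mod 30). Then t² ≡ 17² = 289 (mod 30), and since 3 ∣ 30, also t² ≡ 1 (mod 3).

The forward direction holds; the converse fails.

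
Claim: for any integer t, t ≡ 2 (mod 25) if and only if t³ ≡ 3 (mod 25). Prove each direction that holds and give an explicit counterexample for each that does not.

(⇒) fails and (⇐) fails.

Forward direction. This fails: take t = 2. Then 2 ≡ 2 (mod 25), but 2³ = 8 ≡ 8 (mod 25), not 3.

Converse. This fails: take t = 12. Then 12³ = 1728 ≡ 3 (mod 25), yet 12 ≡ 12 (mod 25), not 2.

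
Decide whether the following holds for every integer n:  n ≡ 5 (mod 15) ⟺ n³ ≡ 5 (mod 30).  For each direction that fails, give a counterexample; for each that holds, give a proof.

(⇒) fails; (⇐) holds.

Forward direction. This fails: take n = 20. Then 20 ≡ 5 (mod 15), but 20³ = 8000 ≡ 20 (mod 30), not 5.

Converse. The residues r modulo 30 with r³ ≡ 5 (mod 30) are exactly {5}, and each is ≡ 5 (mod 15).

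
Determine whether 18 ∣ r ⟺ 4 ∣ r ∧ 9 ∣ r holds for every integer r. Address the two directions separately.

(⇒) fails; (⇐) holds.

(⟹) This fails: take r = 18. Certainly 18 ∣ 18, but 4 ∤ 18.

(⟸) Suppose 4 ∣ r and 9 ∣ r. Any common multiple of 4 and 9 is a multiple of their lcm; here gcd(4, 9) = 1, so lcm(4, 9) = 4·9 = 36, so 36 ∣ r. Since 18 ∣ 36, it follows that 18 ∣ r.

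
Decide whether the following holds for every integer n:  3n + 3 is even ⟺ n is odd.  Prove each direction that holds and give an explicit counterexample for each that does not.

Both directions hold; the statement is true.

[⇐] Suppose n is odd; write n = 2j + 1. Then 3n + 3 = 3·(2j + 1) + 3 = 2·3j + 6, which is even.

[⇒] Suppose 3n + 3 is even. Since 3 is odd, 3n and n have the same parity, so 3n + 3 ≡ n + 3 (mod 2). As 3 is odd, 3n + 3 is even exactly when n is odd. Thus n is odd.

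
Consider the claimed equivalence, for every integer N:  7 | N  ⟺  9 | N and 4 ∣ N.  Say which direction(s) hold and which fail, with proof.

(⟹) This fails: take N = 7. Certainly 7 ∣ 7, but 9 ∤ 7.

(⟸) This fails: take N = 36. Both 9 ∣ 36 and 4 ∣ 36, yet 36 is not a multiple of 7 (since 36 = 5·7 + 1), so 7 ∤ 36.

(⇒) fails and (⇐) fails.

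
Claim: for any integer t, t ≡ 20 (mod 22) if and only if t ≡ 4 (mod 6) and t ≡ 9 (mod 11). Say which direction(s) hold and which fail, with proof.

The forward direction fails; the converse holds.

(⟸) If t ≡ 4 (mod 6) and t ≡ 9 (mod 11), then by the Chinese remainder theorem t ≡ 64 (mod 66). Since 64 ≡ 20 (mod 22) and 22 ∣ 66, we get t ≡ 20 (mod 22).

(⟹) This fails: t = 42 gives 42 ≡ 20 (mod 22) but 42 ≡ 0 (mod 6), so the conjunction on the right does not hold.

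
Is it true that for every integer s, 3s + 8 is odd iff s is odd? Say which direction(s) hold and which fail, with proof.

Both implications hold.

[⇒] Suppose 3s + 8 is odd. Since 3 is odd, 3s and s have the same parity, so 3s + 8 ≡ s + 8 (mod 2). As 8 is even, 3s + 8 is odd exactly when s is odd. Thus s is odd.

[⇐] Conversely, suppose s is odd; write s = 2j + 1. Then 3s + 8 = 3·(2j + 1) + 8 = 2·3j + 11, which is odd.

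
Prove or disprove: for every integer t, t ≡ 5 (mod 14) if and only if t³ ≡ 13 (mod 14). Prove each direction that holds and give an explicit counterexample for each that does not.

Not equivalent: only (⇒) holds.

(⟹) Suppose t ≡ 5 (mod 14). Write t = 14j + 5. Then (14j + 5)³ = 2744j³ + 2940j² + 1050j + 125 = 14(196j³ + 210j² + 75j + 8) + 13, so t³ ≡ 13 (mod 14).

(⟸) This fails: take t = 3. Then 3³ = 27 ≡ 13 (mod 14), yet 3 ≡ 3 (mod 14), not 5.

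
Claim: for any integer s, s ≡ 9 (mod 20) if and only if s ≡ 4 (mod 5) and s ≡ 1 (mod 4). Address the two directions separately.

Both implications hold.

(⟹) Suppose s ≡ 9 (mod 20); write s = 20j + 9. Since 5 ∣ 20, reducing mod 5 gives s ≡ 9 ≡ 4 (mod 5); since 4 ∣ 20, reducing mod 4 gives s ≡ 9 ≡ 1 (mod 4).

(⟸) Conversely, if s ≡ 4 (mod 5) and s ≡ 1 (mod 4), then by the Chinese remainder theorem s ≡ 9 (mod 20). This is exactly s ≡ 9 (mod 20).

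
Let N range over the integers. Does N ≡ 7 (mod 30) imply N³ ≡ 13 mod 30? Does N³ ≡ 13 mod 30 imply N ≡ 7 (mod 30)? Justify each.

Both directions hold.

(←) Suppose N³ ≡ 13 (mod 30). The only residue r in {0, …, 29} with r³ ≡ 13 (mod 30) is r = 7, so N ≡ 7 (mod 30).

(→) Suppose N ≡ 7 (mod 30). Write N = 30j + 7. Then (30j + 7)³ = 27000j³ + 18900j² + 4410j + 343 = 30(900j³ + 630j² + 147j + 11) + 13, so N³ ≡ 13 (mod 30).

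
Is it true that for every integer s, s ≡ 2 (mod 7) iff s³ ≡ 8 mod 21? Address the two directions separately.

Both directions fail.

(⇒) This fails: take s = 9. Then 9 ≡ 2 (mod 7), but 9³ = 729 ≡ 15 (mod 21), not 8.

(⇐) This fails: take s = 8. Then 8³ = 512 ≡ 8 (mod 21), yet 8 ≡ 1 (mod 7), not 2.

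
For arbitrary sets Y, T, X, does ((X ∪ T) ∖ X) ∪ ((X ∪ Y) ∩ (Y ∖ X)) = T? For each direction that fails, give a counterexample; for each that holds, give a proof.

(⟹) This inclusion fails. Take Y = {1}, T = ∅, X = ∅; then 1 ∈ ((X ∪ T) ∖ X) ∪ ((X ∪ Y) ∩ (Y ∖ X)) but 1 ∉ T.

(⟸) This inclusion fails. Take Y = ∅, T = {1}, X = {1}; then 1 ∈ T but 1 ∉ ((X ∪ T) ∖ X) ∪ ((X ∪ Y) ∩ (Y ∖ X)).

Neither inclusion holds.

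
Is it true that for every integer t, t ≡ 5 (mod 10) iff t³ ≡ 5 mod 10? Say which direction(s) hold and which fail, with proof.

Both directions hold.

(⟸) For the converse, argue contrapositively. If t ≢ 5 (mod 10), then t is congruent to one of 0, 1, 2, 3, 4, 6, 7, 8, 9 modulo 10, and these give t³ ≡ 0, 1, 8, 7, 4, 6, 3, 2, 9 respectively — never 5.

(⟹) Suppose t ≡ 5 (mod 10). Write t = 10j + 5. Then (10j + 5)³ = 1000j³ + 1500j² + 750j + 125 = 10(100j³ + 150j² + 75j + 12) + 5, so t³ ≡ 5 (mod 10).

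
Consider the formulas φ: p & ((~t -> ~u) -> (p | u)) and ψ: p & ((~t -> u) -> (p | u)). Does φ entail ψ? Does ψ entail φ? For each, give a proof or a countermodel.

The biconditional holds.

(⟸) Assume the antecedent. If p is true, p & ((~t -> ~u) -> (p | u)) reduces to true regardless of the other variables. If p is false, the antecedent cannot hold. Either way p & ((~t -> ~u) -> (p | u)) holds.

(⟹) Assume the antecedent. If p is true, p & ((~t -> u) -> (p | u)) reduces to true regardless of the other variables. If p is false, the antecedent cannot hold. Either way p & ((~t -> u) -> (p | u)) holds.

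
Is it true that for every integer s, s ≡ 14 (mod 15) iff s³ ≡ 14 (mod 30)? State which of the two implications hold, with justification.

The forward direction fails; the converse holds.

(⇐) The residues r modulo 30 with r³ ≡ 14 (mod 30) are exactly {14}, and each is ≡ 14 (mod 15).

(⇒) This fails: take s = 29. Then 29 ≡ 14 (mod 15), but 29³ = 24389 ≡ 29 (mod 30), not 14.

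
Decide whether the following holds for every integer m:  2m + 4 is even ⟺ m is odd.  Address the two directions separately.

(→) This fails: take m = 0. Then 2m + 4 = 4, which is even, yet m = 0 is even, not odd.

(←) Suppose m is odd. Since 2 is even, 2m is even for every m, so 2m + 4 has the same parity as 4, which is even. Hence 2m + 4 is even.

Not equivalent: only (⇐) holds.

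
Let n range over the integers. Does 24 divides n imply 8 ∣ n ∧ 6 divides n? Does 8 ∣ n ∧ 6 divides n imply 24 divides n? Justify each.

(⟹) If 24 ∣ n, write n = 24q. Since 24 = 3·8, n = 8·(3q), so 8 ∣ n; and since 24 = 4·6, n = 6·(4q), so 6 ∣ n.

(⟸) Suppose 8 ∣ n and 6 ∣ n. Any common multiple of 8 and 6 is a multiple of their lcm; here lcm(8, 6) = 8·6/gcd(8, 6) = 48/2 = 24, so 24 ∣ n.

The biconditional holds.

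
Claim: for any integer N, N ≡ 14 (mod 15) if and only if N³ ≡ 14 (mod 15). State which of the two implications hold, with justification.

Equivalent; both directions hold.

Converse. Suppose N³ ≡ 14 (mod 15). The only residue r in {0, …, 14} with r³ ≡ 14 (mod 15) is r = 14, so N ≡ 14 (mod 15).

Forward direction. Suppose N ≡ 14 (mod 15). Write N = 15j + 14. Then (15j + 14)³ = 3375j³ + 9450j² + 8820j + 2744 = 15(225j³ + 630j² + 588j + 182) + 14, so N³ ≡ 14 (mod 15).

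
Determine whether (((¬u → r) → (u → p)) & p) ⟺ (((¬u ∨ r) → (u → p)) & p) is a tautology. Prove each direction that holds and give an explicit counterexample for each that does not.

(⇒) Assume the antecedent. If u is true, the antecedent forces (u = T, p = T, r = F) or (u = T, p = T, r = T), and ((¬u ∨ r) → (u → p)) & p holds there. If u is false, the antecedent forces (u = F, p = T, r = F) or (u = F, p = T, r = T), and ((¬u ∨ r) → (u → p)) & p holds there. Either way ((¬u ∨ r) → (u → p)) & p holds.

(⇐) Assume the antecedent. If u is true, the antecedent forces (u = T, p = T, r = F) or (u = T, p = T, r = T), and ((¬u → r) → (u → p)) & p holds there. If u is false, the antecedent forces (u = F, p = T, r = F) or (u = F, p = T, r = T), and ((¬u → r) → (u → p)) & p holds there. Either way ((¬u → r) → (u → p)) & p holds.

Both implications hold.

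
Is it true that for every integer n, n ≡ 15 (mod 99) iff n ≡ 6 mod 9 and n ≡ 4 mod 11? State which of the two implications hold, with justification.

(⇒) Suppose n ≡ 15 (mod 99); write n = 99j + 15. Since 9 ∣ 99, reducing mod 9 gives n ≡ 15 ≡ 6 (mod 9); since 11 ∣ 99, reducing mod 11 gives n ≡ 15 ≡ 4 (mod 11).

(⇐) Conversely, if n ≡ 6 (mod 9) and n ≡ 4 (mod 11), then by the Chinese remainder theorem n ≡ 15 (mod 99). This is exactly n ≡ 15 (mod 99).

Equivalent; both directions hold.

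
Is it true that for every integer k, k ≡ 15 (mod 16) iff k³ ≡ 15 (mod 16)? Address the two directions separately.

[⇒] Suppose k ≡ 15 (mod 16). Write k = 16j + 15. Then (16j + 15)³ = 4096j³ + 11520j² + 10800j + 3375 = 16(256j³ + 720j² + 675j + 210) + 15, so k³ ≡ 15 (mod 16).

[⇐] Conversely, suppose k³ ≡ 15 (mod 16). The only residue r in {0, …, 15} with r³ ≡ 15 (mod 16) is r = 15, so k ≡ 15 (mod 16).

Both implications hold.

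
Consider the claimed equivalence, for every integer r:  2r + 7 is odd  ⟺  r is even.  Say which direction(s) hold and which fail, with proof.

(⇐) Suppose r is even. Since 2 is even, 2r is even for every r, so 2r + 7 has the same parity as 7, which is odd. Hence 2r + 7 is odd.

(⇒) This fails: take r = 3. Then 2r + 7 = 13, which is odd, yet r = 3 is odd, not even.

Only the reverse direction holds.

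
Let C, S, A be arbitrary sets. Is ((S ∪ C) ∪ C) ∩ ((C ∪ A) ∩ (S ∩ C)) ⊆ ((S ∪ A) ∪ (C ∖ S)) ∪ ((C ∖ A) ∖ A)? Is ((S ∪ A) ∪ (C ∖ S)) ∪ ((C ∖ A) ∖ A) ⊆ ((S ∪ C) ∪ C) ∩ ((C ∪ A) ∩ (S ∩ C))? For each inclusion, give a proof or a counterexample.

The sets are not equal: only the forward inclusion holds.

(⊇) This inclusion fails. Take C = {1}, S = ∅, A = ∅; then 1 ∈ ((S ∪ A) ∪ (C ∖ S)) ∪ ((C ∖ A) ∖ A) but 1 ∉ ((S ∪ C) ∪ C) ∩ ((C ∪ A) ∩ (S ∩ C)).

(⊆) Let x ∈ ((S ∪ C) ∪ C) ∩ ((C ∪ A) ∩ (S ∩ C)). Then either x ∈ C ∩ S and x ∉ A; or x ∈ C ∩ S ∩ A. In each case x ∈ ((S ∪ A) ∪ (C ∖ S)) ∪ ((C ∖ A) ∖ A), so ((S ∪ C) ∪ C) ∩ ((C ∪ A) ∩ (S ∩ C)) ⊆ ((S ∪ A) ∪ (C ∖ S)) ∪ ((C ∖ A) ∖ A).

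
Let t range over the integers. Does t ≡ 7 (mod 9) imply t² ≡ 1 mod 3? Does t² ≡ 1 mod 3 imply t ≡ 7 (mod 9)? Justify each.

(⟹) Suppose t ≡ 7 (mod 9). Then t² ≡ 7² = 49 (mod 9), and since 3 ∣ 9, also t² ≡ 1 (mod 3).

(⟸) This fails: take t = 1. Then 1² = 1 ≡ 1 (mod 3), yet 1 ≡ 1 (mod 9), not 7.

Not equivalent: only (⇒) holds.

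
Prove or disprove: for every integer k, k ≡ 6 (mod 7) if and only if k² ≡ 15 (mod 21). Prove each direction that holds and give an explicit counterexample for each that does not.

(→) This fails: take k = 13. Then 13 ≡ 6 (mod 7), but 13² = 169 ≡ 1 (mod 21), not 15.

(←) This fails: take k = 15. Then 15² = 225 ≡ 15 (mod 21), yet 15 ≡ 1 (mod 7), not 6.

(⇒) fails and (⇐) fails.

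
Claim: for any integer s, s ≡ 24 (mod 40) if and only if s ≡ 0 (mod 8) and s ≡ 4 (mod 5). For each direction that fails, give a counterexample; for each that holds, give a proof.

[⇒] Suppose s ≡ 24 (mod 40); write s = 40j + 24. Since 8 ∣ 40, reducing mod 8 gives s ≡ 24 ≡ 0 (mod 8); since 5 ∣ 40, reducing mod 5 gives s ≡ 24 ≡ 4 (mod 5).

[⇐] Conversely, if s ≡ 0 (mod 8) and s ≡ 4 (mod 5), then by the Chinese remainder theorem s ≡ 24 (mod 40). This is exactly s ≡ 24 (mod 40).

The biconditional holds.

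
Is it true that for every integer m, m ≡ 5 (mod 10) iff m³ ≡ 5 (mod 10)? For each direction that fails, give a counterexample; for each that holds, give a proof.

The biconditional holds.

Forward direction. Suppose m ≡ 5 (mod 10). Write m = 10j + 5. Then (10j + 5)³ = 1000j³ + 1500j² + 750j + 125 = 10(100j³ + 150j² + 75j + 12) + 5, so m³ ≡ 5 (mod 10).

Converse. For the converse, argue contrapositively. If m ≢ 5 (mod 10), then m is congruent to one of 0, 1, 2, 3, 4, 6, 7, 8, 9 modulo 10, and these give m³ ≡ 0, 1, 8, 7, 4, 6, 3, 2, 9 respectively — never 5.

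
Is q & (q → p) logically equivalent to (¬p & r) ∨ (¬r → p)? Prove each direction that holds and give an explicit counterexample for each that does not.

(→) Assume the antecedent. If p is true, (¬p & r) ∨ (¬r → p) reduces to true regardless of the other variables. If p is false, the antecedent cannot hold. Either way (¬p & r) ∨ (¬r → p) holds.

(←) This fails. Under p = T, q = F, r = F, the left side is false but the right side is true.

Only the forward implication holds.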